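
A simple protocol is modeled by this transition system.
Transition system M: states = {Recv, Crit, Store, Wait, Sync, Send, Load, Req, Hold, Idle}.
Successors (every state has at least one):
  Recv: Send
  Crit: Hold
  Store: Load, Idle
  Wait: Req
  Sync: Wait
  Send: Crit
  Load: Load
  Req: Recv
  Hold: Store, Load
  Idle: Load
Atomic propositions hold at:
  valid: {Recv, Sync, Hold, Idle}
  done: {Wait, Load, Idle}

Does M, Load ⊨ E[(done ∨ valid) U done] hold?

Sat(done ∨ valid) = {Recv, Wait, Sync, Load, Hold, Idle}
E[(done ∨ valid) U done]: least fixpoint, start Z0 = Sat(done) = {Wait, Load, Idle}, add states in Sat(done ∨ valid) with some successor in Z. Z1 = {Wait, Sync, Load, Hold, Idle}; fixed.
Sat(E[(done ∨ valid) U done]) = {Wait, Sync, Load, Hold, Idle}
Load ∈ Sat(E[(done ∨ valid) U done]) = {Wait, Sync, Load, Hold, Idle}, so the formula holds at Load.

Yes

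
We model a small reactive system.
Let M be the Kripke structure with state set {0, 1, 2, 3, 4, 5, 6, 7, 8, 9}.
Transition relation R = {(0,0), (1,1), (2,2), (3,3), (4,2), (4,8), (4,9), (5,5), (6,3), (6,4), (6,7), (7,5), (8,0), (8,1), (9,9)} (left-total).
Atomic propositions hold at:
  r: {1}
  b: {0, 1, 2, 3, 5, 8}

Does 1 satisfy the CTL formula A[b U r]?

Yes

A[b U r]: least fixpoint, start Z0 = Sat(r) = {1}, add states in Sat(b) with every successor in Z. Already a fixed point.
Sat(A[b U r]) = {1}
1 ∈ Sat(A[b U r]) = {1}, so the formula holds at 1.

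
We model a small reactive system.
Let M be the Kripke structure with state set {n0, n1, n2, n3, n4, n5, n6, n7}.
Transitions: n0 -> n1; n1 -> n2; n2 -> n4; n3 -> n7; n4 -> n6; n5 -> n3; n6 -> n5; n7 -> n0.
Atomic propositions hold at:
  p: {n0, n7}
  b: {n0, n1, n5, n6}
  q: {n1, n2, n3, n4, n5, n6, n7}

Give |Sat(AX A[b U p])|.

2

A[b U p]: least fixpoint, start Z0 = Sat(p) = {n0, n7}, add states in Sat(b) with every successor in Z. Already a fixed point.
Sat(A[b U p]) = {n0, n7}
Sat(AX A[b U p]) = {s : every successor in {n0, n7}} = {n3, n7}
|Sat(AX A[b U p])| = |{n3, n7}| = 2.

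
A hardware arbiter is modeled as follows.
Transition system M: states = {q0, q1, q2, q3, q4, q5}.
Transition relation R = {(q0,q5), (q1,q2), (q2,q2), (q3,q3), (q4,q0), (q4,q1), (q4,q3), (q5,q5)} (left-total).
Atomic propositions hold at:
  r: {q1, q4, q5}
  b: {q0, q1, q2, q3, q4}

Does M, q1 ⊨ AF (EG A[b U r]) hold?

No

A[b U r]: least fixpoint, start Z0 = Sat(r) = {q1, q4, q5}, add states in Sat(b) with every successor in Z. Z1 = {q0, q1, q4, q5}; fixed.
Sat(A[b U r]) = {q0, q1, q4, q5}
EG A[b U r]: greatest fixpoint, start Z0 = {q0, q1, q4, q5}, keep only states in Sat with some successor in Z. Z1 = {q0, q4, q5}; fixed.
Sat(EG A[b U r]) = {q0, q4, q5}
AF (EG A[b U r]): least fixpoint, start Z0 = {q0, q4, q5}, add states with every successor in Z. Already a fixed point.
Sat(AF (EG A[b U r])) = {q0, q4, q5}
q1 ∉ Sat(AF (EG A[b U r])) = {q0, q4, q5}, so the formula does not hold at q1.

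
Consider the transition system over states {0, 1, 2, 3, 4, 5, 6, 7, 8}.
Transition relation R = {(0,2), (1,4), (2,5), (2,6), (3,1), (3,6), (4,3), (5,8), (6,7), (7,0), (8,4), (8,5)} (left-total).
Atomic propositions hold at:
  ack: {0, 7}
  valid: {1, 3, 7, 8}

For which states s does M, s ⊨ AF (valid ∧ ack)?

{6, 7}

Sat(valid ∧ ack) = {7}
AF (valid ∧ ack): least fixpoint, start Z0 = {7}, add states with every successor in Z. Z1 = {6, 7}; fixed.
Sat(AF (valid ∧ ack)) = {6, 7}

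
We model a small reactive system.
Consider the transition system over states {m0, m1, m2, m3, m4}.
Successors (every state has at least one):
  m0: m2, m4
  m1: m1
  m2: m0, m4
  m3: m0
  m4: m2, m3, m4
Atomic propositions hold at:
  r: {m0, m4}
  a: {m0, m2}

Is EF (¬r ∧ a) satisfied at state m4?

Yes

Sat(¬r) = {m1, m2, m3}
Sat(¬r ∧ a) = {m2}
EF (¬r ∧ a): least fixpoint, start Z0 = {m2}, add states with some successor in Z. Z1 = {m0, m2, m4}; Z2 = {m0, m2, m3, m4}; fixed.
Sat(EF (¬r ∧ a)) = {m0, m2, m3, m4}
m4 ∈ Sat(EF (¬r ∧ a)) = {m0, m2, m3, m4}, so the formula holds at m4.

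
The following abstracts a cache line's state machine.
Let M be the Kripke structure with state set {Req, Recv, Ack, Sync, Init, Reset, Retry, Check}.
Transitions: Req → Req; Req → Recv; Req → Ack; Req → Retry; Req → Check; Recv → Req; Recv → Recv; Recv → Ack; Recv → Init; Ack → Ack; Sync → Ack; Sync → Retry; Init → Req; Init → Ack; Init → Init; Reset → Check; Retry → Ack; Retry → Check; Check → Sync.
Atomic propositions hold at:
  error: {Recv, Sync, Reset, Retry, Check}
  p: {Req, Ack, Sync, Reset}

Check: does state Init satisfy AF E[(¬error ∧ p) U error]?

No

Sat(¬error) = {Req, Ack, Init}
Sat(¬error ∧ p) = {Req, Ack}
E[(¬error ∧ p) U error]: least fixpoint, start Z0 = Sat(error) = {Recv, Sync, Reset, Retry, Check}, add states in Sat(¬error ∧ p) with some successor in Z. Z1 = {Req, Recv, Sync, Reset, Retry, Check}; fixed.
Sat(E[(¬error ∧ p) U error]) = {Req, Recv, Sync, Reset, Retry, Check}
AF E[(¬error ∧ p) U error]: least fixpoint, start Z0 = {Req, Recv, Sync, Reset, Retry, Check}, add states with every successor in Z. Already a fixed point.
Sat(AF E[(¬error ∧ p) U error]) = {Req, Recv, Sync, Reset, Retry, Check}
Init ∉ Sat(AF E[(¬error ∧ p) U error]) = {Req, Recv, Sync, Reset, Retry, Check}, so the formula does not hold at Init.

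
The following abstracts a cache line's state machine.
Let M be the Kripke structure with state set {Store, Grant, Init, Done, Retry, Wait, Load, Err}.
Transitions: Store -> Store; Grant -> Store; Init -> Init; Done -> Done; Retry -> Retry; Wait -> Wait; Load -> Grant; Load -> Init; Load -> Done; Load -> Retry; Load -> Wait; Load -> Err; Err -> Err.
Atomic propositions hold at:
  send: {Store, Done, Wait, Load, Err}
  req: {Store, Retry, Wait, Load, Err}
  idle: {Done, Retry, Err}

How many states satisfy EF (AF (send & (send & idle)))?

3

Sat(send & idle) = {Done, Err}
Sat(send & (send & idle)) = {Done, Err}
AF (send & (send & idle)): least fixpoint, start Z0 = {Done, Err}, add states with every successor in Z. Already a fixed point.
Sat(AF (send & (send & idle))) = {Done, Err}
EF (AF (send & (send & idle))): least fixpoint, start Z0 = {Done, Err}, add states with some successor in Z. Z1 = {Done, Load, Err}; fixed.
Sat(EF (AF (send & (send & idle)))) = {Done, Load, Err}
|Sat(EF (AF (send & (send & idle))))| = |{Done, Load, Err}| = 3.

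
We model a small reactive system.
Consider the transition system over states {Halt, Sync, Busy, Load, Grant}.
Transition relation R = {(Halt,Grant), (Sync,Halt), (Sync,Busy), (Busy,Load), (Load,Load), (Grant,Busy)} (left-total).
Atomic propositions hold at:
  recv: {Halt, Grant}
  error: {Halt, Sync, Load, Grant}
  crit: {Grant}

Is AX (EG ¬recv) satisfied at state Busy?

Yes

Sat(¬recv) = {Sync, Busy, Load}
EG ¬recv: greatest fixpoint, start Z0 = {Sync, Busy, Load}, keep only states in Sat with some successor in Z. Already a fixed point.
Sat(EG ¬recv) = {Sync, Busy, Load}
Sat(AX (EG ¬recv)) = {s : every successor in {Sync, Busy, Load}} = {Busy, Load, Grant}
Busy ∈ Sat(AX (EG ¬recv)) = {Busy, Load, Grant}, so the formula holds at Busy.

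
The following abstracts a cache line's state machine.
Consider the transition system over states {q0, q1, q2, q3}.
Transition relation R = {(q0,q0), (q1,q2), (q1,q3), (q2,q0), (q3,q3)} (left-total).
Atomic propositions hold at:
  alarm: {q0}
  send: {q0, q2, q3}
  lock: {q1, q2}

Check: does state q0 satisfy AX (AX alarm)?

Sat(AX alarm) = {s : every successor in {q0}} = {q0, q2}
Sat(AX (AX alarm)) = {s : every successor in {q0, q2}} = {q0, q2}
q0 ∈ Sat(AX (AX alarm)) = {q0, q2}, so the formula holds at q0.

Yes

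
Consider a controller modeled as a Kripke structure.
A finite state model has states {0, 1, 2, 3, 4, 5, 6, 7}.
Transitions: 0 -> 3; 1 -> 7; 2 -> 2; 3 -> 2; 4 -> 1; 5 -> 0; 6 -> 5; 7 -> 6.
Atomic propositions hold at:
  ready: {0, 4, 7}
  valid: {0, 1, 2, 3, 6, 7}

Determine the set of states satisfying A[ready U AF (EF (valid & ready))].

Sat(valid & ready) = {0, 7}
EF (valid & ready): least fixpoint, start Z0 = {0, 7}, add states with some successor in Z. Z1 = {0, 1, 5, 7}; Z2 = {0, 1, 4, 5, 6, 7}; fixed.
Sat(EF (valid & ready)) = {0, 1, 4, 5, 6, 7}
AF (EF (valid & ready)): least fixpoint, start Z0 = {0, 1, 4, 5, 6, 7}, add states with every successor in Z. Already a fixed point.
Sat(AF (EF (valid & ready))) = {0, 1, 4, 5, 6, 7}
A[ready U AF (EF (valid & ready))]: least fixpoint, start Z0 = Sat(AF (EF (valid & ready))) = {0, 1, 4, 5, 6, 7}, add states in Sat(ready) with every successor in Z. Already a fixed point.
Sat(A[ready U AF (EF (valid & ready))]) = {0, 1, 4, 5, 6, 7}

{0, 1, 4, 5, 6, 7}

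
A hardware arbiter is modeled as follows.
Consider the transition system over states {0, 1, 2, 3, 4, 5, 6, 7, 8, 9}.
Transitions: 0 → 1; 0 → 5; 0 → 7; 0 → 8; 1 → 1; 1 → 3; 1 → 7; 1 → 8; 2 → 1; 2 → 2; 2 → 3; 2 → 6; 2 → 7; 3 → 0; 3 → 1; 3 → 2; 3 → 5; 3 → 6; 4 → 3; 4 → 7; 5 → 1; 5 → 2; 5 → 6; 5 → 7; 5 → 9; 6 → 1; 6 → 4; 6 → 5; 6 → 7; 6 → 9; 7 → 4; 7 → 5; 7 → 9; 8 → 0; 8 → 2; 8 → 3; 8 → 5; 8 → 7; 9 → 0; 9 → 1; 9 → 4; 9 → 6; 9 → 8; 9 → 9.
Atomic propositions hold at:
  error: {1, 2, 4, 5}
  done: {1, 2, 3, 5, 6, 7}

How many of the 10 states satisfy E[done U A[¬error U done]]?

Sat(¬error) = {0, 3, 6, 7, 8, 9}
A[¬error U done]: least fixpoint, start Z0 = Sat(done) = {1, 2, 3, 5, 6, 7}, add states in Sat(¬error) with every successor in Z. Already a fixed point.
Sat(A[¬error U done]) = {1, 2, 3, 5, 6, 7}
E[done U A[¬error U done]]: least fixpoint, start Z0 = Sat(A[¬error U done]) = {1, 2, 3, 5, 6, 7}, add states in Sat(done) with some successor in Z. Already a fixed point.
Sat(E[done U A[¬error U done]]) = {1, 2, 3, 5, 6, 7}
|Sat(E[done U A[¬error U done]])| = |{1, 2, 3, 5, 6, 7}| = 6.

6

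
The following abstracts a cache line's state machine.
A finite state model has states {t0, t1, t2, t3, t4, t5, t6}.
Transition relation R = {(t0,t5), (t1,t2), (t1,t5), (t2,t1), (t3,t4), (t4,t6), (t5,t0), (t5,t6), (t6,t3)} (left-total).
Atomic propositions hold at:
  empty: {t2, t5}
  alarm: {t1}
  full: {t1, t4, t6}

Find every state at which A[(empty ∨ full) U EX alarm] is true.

Sat(empty ∨ full) = {t1, t2, t4, t5, t6}
Sat(EX alarm) = {s : some successor in {t1}} = {t2}
A[(empty ∨ full) U EX alarm]: least fixpoint, start Z0 = Sat(EX alarm) = {t2}, add states in Sat(empty ∨ full) with every successor in Z. Already a fixed point.
Sat(A[(empty ∨ full) U EX alarm]) = {t2}

{t2}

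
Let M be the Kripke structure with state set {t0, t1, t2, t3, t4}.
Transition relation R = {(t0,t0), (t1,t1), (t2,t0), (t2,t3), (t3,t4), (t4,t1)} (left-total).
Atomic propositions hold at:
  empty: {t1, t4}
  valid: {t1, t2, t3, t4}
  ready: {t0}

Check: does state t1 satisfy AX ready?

Sat(AX ready) = {s : every successor in {t0}} = {t0}
t1 ∉ Sat(AX ready) = {t0}, so the formula does not hold at t1.

No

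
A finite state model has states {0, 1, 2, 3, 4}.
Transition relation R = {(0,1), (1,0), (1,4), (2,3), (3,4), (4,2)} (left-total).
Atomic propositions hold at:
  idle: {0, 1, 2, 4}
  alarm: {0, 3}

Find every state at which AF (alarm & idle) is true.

Sat(alarm & idle) = {0}
AF (alarm & idle): least fixpoint, start Z0 = {0}, add states with every successor in Z. Already a fixed point.
Sat(AF (alarm & idle)) = {0}

{0}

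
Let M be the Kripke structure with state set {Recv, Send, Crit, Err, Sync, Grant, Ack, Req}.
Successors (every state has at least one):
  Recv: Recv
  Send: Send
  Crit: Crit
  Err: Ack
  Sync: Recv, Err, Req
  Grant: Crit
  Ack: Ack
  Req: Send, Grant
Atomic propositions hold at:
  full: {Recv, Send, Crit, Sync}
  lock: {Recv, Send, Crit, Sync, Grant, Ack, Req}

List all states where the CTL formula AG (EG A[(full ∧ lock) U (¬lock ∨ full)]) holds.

Sat(full ∧ lock) = {Recv, Send, Crit, Sync}
Sat(¬lock) = {Err}
Sat(¬lock ∨ full) = {Recv, Send, Crit, Err, Sync}
A[(full ∧ lock) U (¬lock ∨ full)]: least fixpoint, start Z0 = Sat((¬lock ∨ full)) = {Recv, Send, Crit, Err, Sync}, add states in Sat(full ∧ lock) with every successor in Z. Already a fixed point.
Sat(A[(full ∧ lock) U (¬lock ∨ full)]) = {Recv, Send, Crit, Err, Sync}
EG A[(full ∧ lock) U (¬lock ∨ full)]: greatest fixpoint, start Z0 = {Recv, Send, Crit, Err, Sync}, keep only states in Sat with some successor in Z. Z1 = {Recv, Send, Crit, Sync}; fixed.
Sat(EG A[(full ∧ lock) U (¬lock ∨ full)]) = {Recv, Send, Crit, Sync}
AG (EG A[(full ∧ lock) U (¬lock ∨ full)]): greatest fixpoint, start Z0 = {Recv, Send, Crit, Sync}, keep only states in Sat with every successor in Z. Z1 = {Recv, Send, Crit}; fixed.
Sat(AG (EG A[(full ∧ lock) U (¬lock ∨ full)])) = {Recv, Send, Crit}

{Recv, Send, Crit}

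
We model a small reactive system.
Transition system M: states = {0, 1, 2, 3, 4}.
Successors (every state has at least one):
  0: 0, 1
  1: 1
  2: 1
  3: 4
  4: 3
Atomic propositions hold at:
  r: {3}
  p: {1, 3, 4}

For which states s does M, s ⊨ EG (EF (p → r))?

{0, 3, 4}

Sat(p → r) = {0, 2, 3}
EF (p → r): least fixpoint, start Z0 = {0, 2, 3}, add states with some successor in Z. Z1 = {0, 2, 3, 4}; fixed.
Sat(EF (p → r)) = {0, 2, 3, 4}
EG (EF (p → r)): greatest fixpoint, start Z0 = {0, 2, 3, 4}, keep only states in Sat with some successor in Z. Z1 = {0, 3, 4}; fixed.
Sat(EG (EF (p → r))) = {0, 3, 4}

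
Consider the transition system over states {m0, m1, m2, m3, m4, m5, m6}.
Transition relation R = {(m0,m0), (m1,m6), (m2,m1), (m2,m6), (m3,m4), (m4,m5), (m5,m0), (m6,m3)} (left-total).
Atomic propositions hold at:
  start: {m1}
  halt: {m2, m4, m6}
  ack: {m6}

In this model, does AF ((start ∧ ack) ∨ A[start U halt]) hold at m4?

Sat(start ∧ ack) = ∅
A[start U halt]: least fixpoint, start Z0 = Sat(halt) = {m2, m4, m6}, add states in Sat(start) with every successor in Z. Z1 = {m1, m2, m4, m6}; fixed.
Sat(A[start U halt]) = {m1, m2, m4, m6}
Sat((start ∧ ack) ∨ A[start U halt]) = {m1, m2, m4, m6}
AF ((start ∧ ack) ∨ A[start U halt]): least fixpoint, start Z0 = {m1, m2, m4, m6}, add states with every successor in Z. Z1 = {m1, m2, m3, m4, m6}; fixed.
Sat(AF ((start ∧ ack) ∨ A[start U halt])) = {m1, m2, m3, m4, m6}
m4 ∈ Sat(AF ((start ∧ ack) ∨ A[start U halt])) = {m1, m2, m3, m4, m6}, so the formula holds at m4.

Yes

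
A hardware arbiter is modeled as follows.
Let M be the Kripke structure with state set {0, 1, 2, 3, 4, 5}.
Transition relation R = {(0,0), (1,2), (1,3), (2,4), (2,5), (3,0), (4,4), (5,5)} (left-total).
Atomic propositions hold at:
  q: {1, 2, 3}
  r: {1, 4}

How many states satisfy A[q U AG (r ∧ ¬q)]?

Sat(¬q) = {0, 4, 5}
Sat(r ∧ ¬q) = {4}
AG (r ∧ ¬q): greatest fixpoint, start Z0 = {4}, keep only states in Sat with every successor in Z. Already a fixed point.
Sat(AG (r ∧ ¬q)) = {4}
A[q U AG (r ∧ ¬q)]: least fixpoint, start Z0 = Sat(AG (r ∧ ¬q)) = {4}, add states in Sat(q) with every successor in Z. Already a fixed point.
Sat(A[q U AG (r ∧ ¬q)]) = {4}
|Sat(A[q U AG (r ∧ ¬q)])| = |{4}| = 1.

1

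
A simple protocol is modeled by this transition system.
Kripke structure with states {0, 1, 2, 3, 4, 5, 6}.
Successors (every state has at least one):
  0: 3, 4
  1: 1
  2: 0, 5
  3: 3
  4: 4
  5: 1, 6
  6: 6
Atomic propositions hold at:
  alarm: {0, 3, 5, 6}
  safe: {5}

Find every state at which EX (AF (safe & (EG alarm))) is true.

{2}

EG alarm: greatest fixpoint, start Z0 = {0, 3, 5, 6}, keep only states in Sat with some successor in Z. Already a fixed point.
Sat(EG alarm) = {0, 3, 5, 6}
Sat(safe & (EG alarm)) = {5}
AF (safe & (EG alarm)): least fixpoint, start Z0 = {5}, add states with every successor in Z. Already a fixed point.
Sat(AF (safe & (EG alarm))) = {5}
Sat(EX (AF (safe & (EG alarm)))) = {s : some successor in {5}} = {2}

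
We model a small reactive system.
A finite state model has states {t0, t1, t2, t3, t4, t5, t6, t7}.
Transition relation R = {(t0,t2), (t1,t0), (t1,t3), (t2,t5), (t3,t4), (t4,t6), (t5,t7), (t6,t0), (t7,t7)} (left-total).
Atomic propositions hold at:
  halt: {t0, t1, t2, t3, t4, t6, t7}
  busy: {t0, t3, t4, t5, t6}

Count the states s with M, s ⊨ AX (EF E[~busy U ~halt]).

6

Sat(~busy) = {t1, t2, t7}
Sat(~halt) = {t5}
E[~busy U ~halt]: least fixpoint, start Z0 = Sat(~halt) = {t5}, add states in Sat(~busy) with some successor in Z. Z1 = {t2, t5}; fixed.
Sat(E[~busy U ~halt]) = {t2, t5}
EF E[~busy U ~halt]: least fixpoint, start Z0 = {t2, t5}, add states with some successor in Z. Z1 = {t0, t2, t5}; Z2 = {t0, t1, t2, t5, t6}; Z3 = {t0, t1, t2, t4, t5, t6}; Z4 = {t0, t1, t2, t3, t4, t5, t6}; fixed.
Sat(EF E[~busy U ~halt]) = {t0, t1, t2, t3, t4, t5, t6}
Sat(AX (EF E[~busy U ~halt])) = {s : every successor in {t0, t1, t2, t3, t4, t5, t6}} = {t0, t1, t2, t3, t4, t6}
|Sat(AX (EF E[~busy U ~halt]))| = |{t0, t1, t2, t3, t4, t6}| = 6.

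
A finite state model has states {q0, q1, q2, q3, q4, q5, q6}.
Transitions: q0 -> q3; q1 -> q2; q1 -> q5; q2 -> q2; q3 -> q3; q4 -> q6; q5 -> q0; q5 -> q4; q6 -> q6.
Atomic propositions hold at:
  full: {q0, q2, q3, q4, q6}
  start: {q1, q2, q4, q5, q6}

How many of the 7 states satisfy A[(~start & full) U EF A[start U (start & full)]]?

Sat(~start) = {q0, q3}
Sat(~start & full) = {q0, q3}
Sat(start & full) = {q2, q4, q6}
A[start U (start & full)]: least fixpoint, start Z0 = Sat((start & full)) = {q2, q4, q6}, add states in Sat(start) with every successor in Z. Already a fixed point.
Sat(A[start U (start & full)]) = {q2, q4, q6}
EF A[start U (start & full)]: least fixpoint, start Z0 = {q2, q4, q6}, add states with some successor in Z. Z1 = {q1, q2, q4, q5, q6}; fixed.
Sat(EF A[start U (start & full)]) = {q1, q2, q4, q5, q6}
A[(~start & full) U EF A[start U (start & full)]]: least fixpoint, start Z0 = Sat(EF A[start U (start & full)]) = {q1, q2, q4, q5, q6}, add states in Sat(~start & full) with every successor in Z. Already a fixed point.
Sat(A[(~start & full) U EF A[start U (start & full)]]) = {q1, q2, q4, q5, q6}
|Sat(A[(~start & full) U EF A[start U (start & full)]])| = |{q1, q2, q4, q5, q6}| = 5.

5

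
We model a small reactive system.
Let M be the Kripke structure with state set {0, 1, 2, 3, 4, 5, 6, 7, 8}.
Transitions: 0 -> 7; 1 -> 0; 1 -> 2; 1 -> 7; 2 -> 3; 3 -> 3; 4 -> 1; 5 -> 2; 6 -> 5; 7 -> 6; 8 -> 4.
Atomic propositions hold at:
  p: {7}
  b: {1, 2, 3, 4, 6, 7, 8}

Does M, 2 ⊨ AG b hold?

Yes

AG b: greatest fixpoint, start Z0 = {1, 2, 3, 4, 6, 7, 8}, keep only states in Sat with every successor in Z. Z1 = {2, 3, 4, 7, 8}; Z2 = {2, 3, 8}; Z3 = {2, 3}; fixed.
Sat(AG b) = {2, 3}
2 ∈ Sat(AG b) = {2, 3}, so the formula holds at 2.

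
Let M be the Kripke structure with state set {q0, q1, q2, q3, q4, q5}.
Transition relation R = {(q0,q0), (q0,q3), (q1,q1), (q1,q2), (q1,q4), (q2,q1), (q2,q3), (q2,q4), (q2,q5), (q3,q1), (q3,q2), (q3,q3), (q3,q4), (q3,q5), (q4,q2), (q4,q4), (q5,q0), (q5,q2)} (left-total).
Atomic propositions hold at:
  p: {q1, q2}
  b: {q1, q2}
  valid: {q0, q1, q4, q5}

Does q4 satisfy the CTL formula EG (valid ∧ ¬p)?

Yes

Sat(¬p) = {q0, q3, q4, q5}
Sat(valid ∧ ¬p) = {q0, q4, q5}
EG (valid ∧ ¬p): greatest fixpoint, start Z0 = {q0, q4, q5}, keep only states in Sat with some successor in Z. Already a fixed point.
Sat(EG (valid ∧ ¬p)) = {q0, q4, q5}
q4 ∈ Sat(EG (valid ∧ ¬p)) = {q0, q4, q5}, so the formula holds at q4.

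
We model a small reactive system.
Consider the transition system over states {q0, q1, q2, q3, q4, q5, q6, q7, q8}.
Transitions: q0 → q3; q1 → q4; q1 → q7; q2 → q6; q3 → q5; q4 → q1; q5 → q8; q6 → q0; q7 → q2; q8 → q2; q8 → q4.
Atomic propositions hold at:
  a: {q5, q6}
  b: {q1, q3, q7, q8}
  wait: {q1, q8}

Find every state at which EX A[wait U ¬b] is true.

{q1, q2, q3, q5, q6, q7, q8}

Sat(¬b) = {q0, q2, q4, q5, q6}
A[wait U ¬b]: least fixpoint, start Z0 = Sat(¬b) = {q0, q2, q4, q5, q6}, add states in Sat(wait) with every successor in Z. Z1 = {q0, q2, q4, q5, q6, q8}; fixed.
Sat(A[wait U ¬b]) = {q0, q2, q4, q5, q6, q8}
Sat(EX A[wait U ¬b]) = {s : some successor in {q0, q2, q4, q5, q6, q8}} = {q1, q2, q3, q5, q6, q7, q8}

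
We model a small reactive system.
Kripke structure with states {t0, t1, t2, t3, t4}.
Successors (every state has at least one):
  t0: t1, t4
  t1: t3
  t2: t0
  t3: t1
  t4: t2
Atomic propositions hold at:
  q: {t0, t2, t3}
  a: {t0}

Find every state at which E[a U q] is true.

{t0, t2, t3}

E[a U q]: least fixpoint, start Z0 = Sat(q) = {t0, t2, t3}, add states in Sat(a) with some successor in Z. Already a fixed point.
Sat(E[a U q]) = {t0, t2, t3}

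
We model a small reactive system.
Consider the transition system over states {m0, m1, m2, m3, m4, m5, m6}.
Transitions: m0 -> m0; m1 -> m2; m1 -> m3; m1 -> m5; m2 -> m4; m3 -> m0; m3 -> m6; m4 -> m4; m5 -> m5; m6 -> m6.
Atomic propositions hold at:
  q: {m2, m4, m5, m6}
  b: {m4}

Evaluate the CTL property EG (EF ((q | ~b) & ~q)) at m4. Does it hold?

No

Sat(~b) = {m0, m1, m2, m3, m5, m6}
Sat(q | ~b) = {m0, m1, m2, m3, m4, m5, m6}
Sat(~q) = {m0, m1, m3}
Sat((q | ~b) & ~q) = {m0, m1, m3}
EF ((q | ~b) & ~q): least fixpoint, start Z0 = {m0, m1, m3}, add states with some successor in Z. Already a fixed point.
Sat(EF ((q | ~b) & ~q)) = {m0, m1, m3}
EG (EF ((q | ~b) & ~q)): greatest fixpoint, start Z0 = {m0, m1, m3}, keep only states in Sat with some successor in Z. Already a fixed point.
Sat(EG (EF ((q | ~b) & ~q))) = {m0, m1, m3}
m4 ∉ Sat(EG (EF ((q | ~b) & ~q))) = {m0, m1, m3}, so the formula does not hold at m4.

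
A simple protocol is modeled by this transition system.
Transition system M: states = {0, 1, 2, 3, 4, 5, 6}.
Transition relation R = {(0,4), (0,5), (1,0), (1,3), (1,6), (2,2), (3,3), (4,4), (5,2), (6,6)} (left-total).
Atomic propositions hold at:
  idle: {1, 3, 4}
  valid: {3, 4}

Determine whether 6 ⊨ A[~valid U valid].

Sat(~valid) = {0, 1, 2, 5, 6}
A[~valid U valid]: least fixpoint, start Z0 = Sat(valid) = {3, 4}, add states in Sat(~valid) with every successor in Z. Already a fixed point.
Sat(A[~valid U valid]) = {3, 4}
6 ∉ Sat(A[~valid U valid]) = {3, 4}, so the formula does not hold at 6.

No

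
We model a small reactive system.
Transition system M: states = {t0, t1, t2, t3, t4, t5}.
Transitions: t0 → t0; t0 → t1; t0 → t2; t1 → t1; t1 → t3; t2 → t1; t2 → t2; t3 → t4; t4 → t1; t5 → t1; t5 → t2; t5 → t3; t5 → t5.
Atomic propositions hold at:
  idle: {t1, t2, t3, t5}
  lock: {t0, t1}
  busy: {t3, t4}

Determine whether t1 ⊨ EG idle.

Yes

EG idle: greatest fixpoint, start Z0 = {t1, t2, t3, t5}, keep only states in Sat with some successor in Z. Z1 = {t1, t2, t5}; fixed.
Sat(EG idle) = {t1, t2, t5}
t1 ∈ Sat(EG idle) = {t1, t2, t5}, so the formula holds at t1.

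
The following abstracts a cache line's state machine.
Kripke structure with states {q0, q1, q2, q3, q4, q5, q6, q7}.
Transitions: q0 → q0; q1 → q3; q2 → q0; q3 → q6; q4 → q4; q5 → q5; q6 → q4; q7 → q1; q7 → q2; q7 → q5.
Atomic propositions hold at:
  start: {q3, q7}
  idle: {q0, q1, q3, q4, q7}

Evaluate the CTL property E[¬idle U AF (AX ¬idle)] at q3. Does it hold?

Sat(¬idle) = {q2, q5, q6}
Sat(AX ¬idle) = {s : every successor in {q2, q5, q6}} = {q3, q5}
AF (AX ¬idle): least fixpoint, start Z0 = {q3, q5}, add states with every successor in Z. Z1 = {q1, q3, q5}; fixed.
Sat(AF (AX ¬idle)) = {q1, q3, q5}
E[¬idle U AF (AX ¬idle)]: least fixpoint, start Z0 = Sat(AF (AX ¬idle)) = {q1, q3, q5}, add states in Sat(¬idle) with some successor in Z. Already a fixed point.
Sat(E[¬idle U AF (AX ¬idle)]) = {q1, q3, q5}
q3 ∈ Sat(E[¬idle U AF (AX ¬idle)]) = {q1, q3, q5}, so the formula holds at q3.

Yes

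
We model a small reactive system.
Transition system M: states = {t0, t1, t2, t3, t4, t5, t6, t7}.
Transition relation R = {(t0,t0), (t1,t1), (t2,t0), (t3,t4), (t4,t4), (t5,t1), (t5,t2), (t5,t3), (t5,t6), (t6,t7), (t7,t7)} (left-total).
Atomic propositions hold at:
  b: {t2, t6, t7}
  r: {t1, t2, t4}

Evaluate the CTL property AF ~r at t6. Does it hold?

Sat(~r) = {t0, t3, t5, t6, t7}
AF ~r: least fixpoint, start Z0 = {t0, t3, t5, t6, t7}, add states with every successor in Z. Z1 = {t0, t2, t3, t5, t6, t7}; fixed.
Sat(AF ~r) = {t0, t2, t3, t5, t6, t7}
t6 ∈ Sat(AF ~r) = {t0, t2, t3, t5, t6, t7}, so the formula holds at t6.

Yes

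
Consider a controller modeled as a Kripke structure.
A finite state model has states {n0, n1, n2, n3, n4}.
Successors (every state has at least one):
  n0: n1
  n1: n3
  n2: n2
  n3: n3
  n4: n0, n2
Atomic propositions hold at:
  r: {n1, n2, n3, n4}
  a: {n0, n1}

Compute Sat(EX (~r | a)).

{n0, n4}

Sat(~r) = {n0}
Sat(~r | a) = {n0, n1}
Sat(EX (~r | a)) = {s : some successor in {n0, n1}} = {n0, n4}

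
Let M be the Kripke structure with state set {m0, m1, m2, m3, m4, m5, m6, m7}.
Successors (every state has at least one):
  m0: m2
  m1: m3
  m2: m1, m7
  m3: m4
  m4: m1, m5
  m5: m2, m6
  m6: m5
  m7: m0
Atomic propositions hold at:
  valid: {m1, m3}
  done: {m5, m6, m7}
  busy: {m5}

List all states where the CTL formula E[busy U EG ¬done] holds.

{m0, m1, m2, m3, m4, m5}

Sat(¬done) = {m0, m1, m2, m3, m4}
EG ¬done: greatest fixpoint, start Z0 = {m0, m1, m2, m3, m4}, keep only states in Sat with some successor in Z. Already a fixed point.
Sat(EG ¬done) = {m0, m1, m2, m3, m4}
E[busy U EG ¬done]: least fixpoint, start Z0 = Sat(EG ¬done) = {m0, m1, m2, m3, m4}, add states in Sat(busy) with some successor in Z. Z1 = {m0, m1, m2, m3, m4, m5}; fixed.
Sat(E[busy U EG ¬done]) = {m0, m1, m2, m3, m4, m5}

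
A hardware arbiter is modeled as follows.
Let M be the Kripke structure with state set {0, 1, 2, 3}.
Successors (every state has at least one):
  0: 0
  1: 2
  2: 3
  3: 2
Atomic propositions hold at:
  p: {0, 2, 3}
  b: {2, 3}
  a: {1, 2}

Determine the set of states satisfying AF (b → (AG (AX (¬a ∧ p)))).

Sat(¬a) = {0, 3}
Sat(¬a ∧ p) = {0, 3}
Sat(AX (¬a ∧ p)) = {s : every successor in {0, 3}} = {0, 2}
AG (AX (¬a ∧ p)): greatest fixpoint, start Z0 = {0, 2}, keep only states in Sat with every successor in Z. Z1 = {0}; fixed.
Sat(AG (AX (¬a ∧ p))) = {0}
Sat(b → (AG (AX (¬a ∧ p)))) = {0, 1}
AF (b → (AG (AX (¬a ∧ p)))): least fixpoint, start Z0 = {0, 1}, add states with every successor in Z. Already a fixed point.
Sat(AF (b → (AG (AX (¬a ∧ p))))) = {0, 1}

{0, 1}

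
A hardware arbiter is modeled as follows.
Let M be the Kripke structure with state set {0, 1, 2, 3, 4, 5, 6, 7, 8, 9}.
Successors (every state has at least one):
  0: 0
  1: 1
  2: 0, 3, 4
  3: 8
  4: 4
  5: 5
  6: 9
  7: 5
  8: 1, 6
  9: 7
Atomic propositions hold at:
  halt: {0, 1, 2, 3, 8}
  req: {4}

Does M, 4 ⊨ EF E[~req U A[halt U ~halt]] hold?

Yes

Sat(~req) = {0, 1, 2, 3, 5, 6, 7, 8, 9}
Sat(~halt) = {4, 5, 6, 7, 9}
A[halt U ~halt]: least fixpoint, start Z0 = Sat(~halt) = {4, 5, 6, 7, 9}, add states in Sat(halt) with every successor in Z. Already a fixed point.
Sat(A[halt U ~halt]) = {4, 5, 6, 7, 9}
E[~req U A[halt U ~halt]]: least fixpoint, start Z0 = Sat(A[halt U ~halt]) = {4, 5, 6, 7, 9}, add states in Sat(~req) with some successor in Z. Z1 = {2, 4, 5, 6, 7, 8, 9}; Z2 = {2, 3, 4, 5, 6, 7, 8, 9}; fixed.
Sat(E[~req U A[halt U ~halt]]) = {2, 3, 4, 5, 6, 7, 8, 9}
EF E[~req U A[halt U ~halt]]: least fixpoint, start Z0 = {2, 3, 4, 5, 6, 7, 8, 9}, add states with some successor in Z. Already a fixed point.
Sat(EF E[~req U A[halt U ~halt]]) = {2, 3, 4, 5, 6, 7, 8, 9}
4 ∈ Sat(EF E[~req U A[halt U ~halt]]) = {2, 3, 4, 5, 6, 7, 8, 9}, so the formula holds at 4.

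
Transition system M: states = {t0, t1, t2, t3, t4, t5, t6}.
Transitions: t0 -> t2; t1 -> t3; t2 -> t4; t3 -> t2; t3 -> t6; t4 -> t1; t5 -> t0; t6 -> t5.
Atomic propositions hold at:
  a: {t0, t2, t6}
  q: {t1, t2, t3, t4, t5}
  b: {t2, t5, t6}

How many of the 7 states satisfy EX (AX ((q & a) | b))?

Sat(q & a) = {t2}
Sat((q & a) | b) = {t2, t5, t6}
Sat(AX ((q & a) | b)) = {s : every successor in {t2, t5, t6}} = {t0, t3, t6}
Sat(EX (AX ((q & a) | b))) = {s : some successor in {t0, t3, t6}} = {t1, t3, t5}
|Sat(EX (AX ((q & a) | b)))| = |{t1, t3, t5}| = 3.

3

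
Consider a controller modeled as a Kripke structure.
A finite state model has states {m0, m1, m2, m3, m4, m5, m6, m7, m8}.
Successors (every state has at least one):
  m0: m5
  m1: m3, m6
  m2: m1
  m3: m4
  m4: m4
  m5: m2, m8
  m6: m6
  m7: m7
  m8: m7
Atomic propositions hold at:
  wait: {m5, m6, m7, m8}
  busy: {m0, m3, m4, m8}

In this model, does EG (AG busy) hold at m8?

No

AG busy: greatest fixpoint, start Z0 = {m0, m3, m4, m8}, keep only states in Sat with every successor in Z. Z1 = {m3, m4}; fixed.
Sat(AG busy) = {m3, m4}
EG (AG busy): greatest fixpoint, start Z0 = {m3, m4}, keep only states in Sat with some successor in Z. Already a fixed point.
Sat(EG (AG busy)) = {m3, m4}
m8 ∉ Sat(EG (AG busy)) = {m3, m4}, so the formula does not hold at m8.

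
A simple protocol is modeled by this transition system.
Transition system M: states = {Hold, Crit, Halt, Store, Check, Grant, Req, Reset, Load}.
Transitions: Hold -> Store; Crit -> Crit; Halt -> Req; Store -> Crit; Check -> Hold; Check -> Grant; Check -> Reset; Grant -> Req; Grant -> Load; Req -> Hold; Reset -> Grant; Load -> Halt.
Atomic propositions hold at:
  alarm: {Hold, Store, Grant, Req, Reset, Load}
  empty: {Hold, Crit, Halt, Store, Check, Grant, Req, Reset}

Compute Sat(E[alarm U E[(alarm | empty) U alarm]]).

Sat(alarm | empty) = {Hold, Crit, Halt, Store, Check, Grant, Req, Reset, Load}
E[(alarm | empty) U alarm]: least fixpoint, start Z0 = Sat(alarm) = {Hold, Store, Grant, Req, Reset, Load}, add states in Sat(alarm | empty) with some successor in Z. Z1 = {Hold, Halt, Store, Check, Grant, Req, Reset, Load}; fixed.
Sat(E[(alarm | empty) U alarm]) = {Hold, Halt, Store, Check, Grant, Req, Reset, Load}
E[alarm U E[(alarm | empty) U alarm]]: least fixpoint, start Z0 = Sat(E[(alarm | empty) U alarm]) = {Hold, Halt, Store, Check, Grant, Req, Reset, Load}, add states in Sat(alarm) with some successor in Z. Already a fixed point.
Sat(E[alarm U E[(alarm | empty) U alarm]]) = {Hold, Halt, Store, Check, Grant, Req, Reset, Load}

{Hold, Halt, Store, Check, Grant, Req, Reset, Load}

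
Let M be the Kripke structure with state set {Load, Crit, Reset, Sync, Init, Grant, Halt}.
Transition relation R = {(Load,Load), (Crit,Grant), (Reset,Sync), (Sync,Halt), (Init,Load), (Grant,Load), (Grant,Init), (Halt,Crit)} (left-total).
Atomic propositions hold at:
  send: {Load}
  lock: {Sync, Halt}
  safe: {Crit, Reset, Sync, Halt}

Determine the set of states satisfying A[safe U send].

A[safe U send]: least fixpoint, start Z0 = Sat(send) = {Load}, add states in Sat(safe) with every successor in Z. Already a fixed point.
Sat(A[safe U send]) = {Load}

{Load}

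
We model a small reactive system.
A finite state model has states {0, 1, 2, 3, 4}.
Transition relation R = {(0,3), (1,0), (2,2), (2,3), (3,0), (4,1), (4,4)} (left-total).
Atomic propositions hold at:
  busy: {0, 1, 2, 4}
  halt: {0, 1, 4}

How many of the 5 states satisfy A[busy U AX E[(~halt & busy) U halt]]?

4

Sat(~halt) = {2, 3}
Sat(~halt & busy) = {2}
E[(~halt & busy) U halt]: least fixpoint, start Z0 = Sat(halt) = {0, 1, 4}, add states in Sat(~halt & busy) with some successor in Z. Already a fixed point.
Sat(E[(~halt & busy) U halt]) = {0, 1, 4}
Sat(AX E[(~halt & busy) U halt]) = {s : every successor in {0, 1, 4}} = {1, 3, 4}
A[busy U AX E[(~halt & busy) U halt]]: least fixpoint, start Z0 = Sat(AX E[(~halt & busy) U halt]) = {1, 3, 4}, add states in Sat(busy) with every successor in Z. Z1 = {0, 1, 3, 4}; fixed.
Sat(A[busy U AX E[(~halt & busy) U halt]]) = {0, 1, 3, 4}
|Sat(A[busy U AX E[(~halt & busy) U halt]])| = |{0, 1, 3, 4}| = 4.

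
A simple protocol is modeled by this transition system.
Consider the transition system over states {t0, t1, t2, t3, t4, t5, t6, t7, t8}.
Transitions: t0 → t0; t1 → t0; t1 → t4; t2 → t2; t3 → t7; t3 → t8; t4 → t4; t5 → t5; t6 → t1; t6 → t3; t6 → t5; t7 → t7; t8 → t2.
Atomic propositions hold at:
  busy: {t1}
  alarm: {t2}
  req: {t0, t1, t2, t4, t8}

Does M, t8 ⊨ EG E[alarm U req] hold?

E[alarm U req]: least fixpoint, start Z0 = Sat(req) = {t0, t1, t2, t4, t8}, add states in Sat(alarm) with some successor in Z. Already a fixed point.
Sat(E[alarm U req]) = {t0, t1, t2, t4, t8}
EG E[alarm U req]: greatest fixpoint, start Z0 = {t0, t1, t2, t4, t8}, keep only states in Sat with some successor in Z. Already a fixed point.
Sat(EG E[alarm U req]) = {t0, t1, t2, t4, t8}
t8 ∈ Sat(EG E[alarm U req]) = {t0, t1, t2, t4, t8}, so the formula holds at t8.

Yes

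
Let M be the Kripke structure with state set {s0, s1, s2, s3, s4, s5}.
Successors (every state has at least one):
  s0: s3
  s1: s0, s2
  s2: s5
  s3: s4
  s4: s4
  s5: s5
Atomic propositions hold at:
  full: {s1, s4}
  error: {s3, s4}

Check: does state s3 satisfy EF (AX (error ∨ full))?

Yes

Sat(error ∨ full) = {s1, s3, s4}
Sat(AX (error ∨ full)) = {s : every successor in {s1, s3, s4}} = {s0, s3, s4}
EF (AX (error ∨ full)): least fixpoint, start Z0 = {s0, s3, s4}, add states with some successor in Z. Z1 = {s0, s1, s3, s4}; fixed.
Sat(EF (AX (error ∨ full))) = {s0, s1, s3, s4}
s3 ∈ Sat(EF (AX (error ∨ full))) = {s0, s1, s3, s4}, so the formula holds at s3.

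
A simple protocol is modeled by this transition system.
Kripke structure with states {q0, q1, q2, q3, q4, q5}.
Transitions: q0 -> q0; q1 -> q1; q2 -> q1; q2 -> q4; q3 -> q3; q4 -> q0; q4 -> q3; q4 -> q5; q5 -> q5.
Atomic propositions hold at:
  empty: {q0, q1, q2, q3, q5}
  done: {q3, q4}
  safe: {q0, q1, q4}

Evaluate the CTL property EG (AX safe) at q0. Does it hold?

Yes

Sat(AX safe) = {s : every successor in {q0, q1, q4}} = {q0, q1, q2}
EG (AX safe): greatest fixpoint, start Z0 = {q0, q1, q2}, keep only states in Sat with some successor in Z. Already a fixed point.
Sat(EG (AX safe)) = {q0, q1, q2}
q0 ∈ Sat(EG (AX safe)) = {q0, q1, q2}, so the formula holds at q0.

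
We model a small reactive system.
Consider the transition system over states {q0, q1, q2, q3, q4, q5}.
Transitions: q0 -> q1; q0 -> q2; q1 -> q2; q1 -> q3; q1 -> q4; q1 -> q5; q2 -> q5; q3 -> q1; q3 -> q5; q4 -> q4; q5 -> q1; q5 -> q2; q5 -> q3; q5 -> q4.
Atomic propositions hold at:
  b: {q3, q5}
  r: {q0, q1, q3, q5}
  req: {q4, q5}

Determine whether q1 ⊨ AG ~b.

No

Sat(~b) = {q0, q1, q2, q4}
AG ~b: greatest fixpoint, start Z0 = {q0, q1, q2, q4}, keep only states in Sat with every successor in Z. Z1 = {q0, q4}; Z2 = {q4}; fixed.
Sat(AG ~b) = {q4}
q1 ∉ Sat(AG ~b) = {q4}, so the formula does not hold at q1.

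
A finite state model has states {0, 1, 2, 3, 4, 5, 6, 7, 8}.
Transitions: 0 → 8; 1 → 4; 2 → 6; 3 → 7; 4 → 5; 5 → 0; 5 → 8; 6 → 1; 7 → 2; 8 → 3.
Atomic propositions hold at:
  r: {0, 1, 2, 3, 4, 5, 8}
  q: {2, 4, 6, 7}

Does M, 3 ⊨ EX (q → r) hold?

No

Sat(q → r) = {0, 1, 2, 3, 4, 5, 8}
Sat(EX (q → r)) = {s : some successor in {0, 1, 2, 3, 4, 5, 8}} = {0, 1, 4, 5, 6, 7, 8}
3 ∉ Sat(EX (q → r)) = {0, 1, 4, 5, 6, 7, 8}, so the formula does not hold at 3.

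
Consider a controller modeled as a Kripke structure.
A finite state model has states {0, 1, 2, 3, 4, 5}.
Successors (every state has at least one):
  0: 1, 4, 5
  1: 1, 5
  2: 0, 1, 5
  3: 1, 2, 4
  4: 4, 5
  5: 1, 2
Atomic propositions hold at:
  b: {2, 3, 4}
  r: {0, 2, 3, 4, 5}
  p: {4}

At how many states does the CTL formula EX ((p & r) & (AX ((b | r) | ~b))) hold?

Sat(p & r) = {4}
Sat(b | r) = {0, 2, 3, 4, 5}
Sat(~b) = {0, 1, 5}
Sat((b | r) | ~b) = {0, 1, 2, 3, 4, 5}
Sat(AX ((b | r) | ~b)) = {s : every successor in {0, 1, 2, 3, 4, 5}} = {0, 1, 2, 3, 4, 5}
Sat((p & r) & (AX ((b | r) | ~b))) = {4}
Sat(EX ((p & r) & (AX ((b | r) | ~b)))) = {s : some successor in {4}} = {0, 3, 4}
|Sat(EX ((p & r) & (AX ((b | r) | ~b))))| = |{0, 3, 4}| = 3.

3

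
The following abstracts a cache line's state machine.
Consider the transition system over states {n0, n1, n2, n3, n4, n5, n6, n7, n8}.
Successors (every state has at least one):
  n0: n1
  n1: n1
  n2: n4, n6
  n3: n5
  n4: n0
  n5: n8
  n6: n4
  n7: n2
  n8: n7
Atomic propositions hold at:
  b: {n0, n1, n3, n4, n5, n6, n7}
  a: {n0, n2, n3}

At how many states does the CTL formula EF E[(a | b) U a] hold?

8

Sat(a | b) = {n0, n1, n2, n3, n4, n5, n6, n7}
E[(a | b) U a]: least fixpoint, start Z0 = Sat(a) = {n0, n2, n3}, add states in Sat(a | b) with some successor in Z. Z1 = {n0, n2, n3, n4, n7}; Z2 = {n0, n2, n3, n4, n6, n7}; fixed.
Sat(E[(a | b) U a]) = {n0, n2, n3, n4, n6, n7}
EF E[(a | b) U a]: least fixpoint, start Z0 = {n0, n2, n3, n4, n6, n7}, add states with some successor in Z. Z1 = {n0, n2, n3, n4, n6, n7, n8}; Z2 = {n0, n2, n3, n4, n5, n6, n7, n8}; fixed.
Sat(EF E[(a | b) U a]) = {n0, n2, n3, n4, n5, n6, n7, n8}
|Sat(EF E[(a | b) U a])| = |{n0, n2, n3, n4, n5, n6, n7, n8}| = 8.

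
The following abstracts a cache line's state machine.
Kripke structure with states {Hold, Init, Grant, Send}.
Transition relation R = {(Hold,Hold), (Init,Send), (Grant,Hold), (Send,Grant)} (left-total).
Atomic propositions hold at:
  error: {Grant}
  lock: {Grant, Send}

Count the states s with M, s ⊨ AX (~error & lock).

Sat(~error) = {Hold, Init, Send}
Sat(~error & lock) = {Send}
Sat(AX (~error & lock)) = {s : every successor in {Send}} = {Init}
|Sat(AX (~error & lock))| = |{Init}| = 1.

1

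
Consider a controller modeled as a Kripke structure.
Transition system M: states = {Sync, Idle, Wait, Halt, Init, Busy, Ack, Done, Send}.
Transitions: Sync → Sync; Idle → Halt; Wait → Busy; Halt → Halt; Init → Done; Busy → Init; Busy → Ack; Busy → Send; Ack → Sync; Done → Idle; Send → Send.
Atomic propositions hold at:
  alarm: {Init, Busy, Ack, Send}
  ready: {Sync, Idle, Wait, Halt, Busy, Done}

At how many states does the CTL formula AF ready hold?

AF ready: least fixpoint, start Z0 = {Sync, Idle, Wait, Halt, Busy, Done}, add states with every successor in Z. Z1 = {Sync, Idle, Wait, Halt, Init, Busy, Ack, Done}; fixed.
Sat(AF ready) = {Sync, Idle, Wait, Halt, Init, Busy, Ack, Done}
|Sat(AF ready)| = |{Sync, Idle, Wait, Halt, Init, Busy, Ack, Done}| = 8.

8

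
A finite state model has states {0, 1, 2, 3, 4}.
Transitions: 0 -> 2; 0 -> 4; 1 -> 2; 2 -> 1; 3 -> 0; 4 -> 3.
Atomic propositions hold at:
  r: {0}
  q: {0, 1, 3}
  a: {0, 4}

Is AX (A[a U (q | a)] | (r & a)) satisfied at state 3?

Yes

Sat(q | a) = {0, 1, 3, 4}
A[a U (q | a)]: least fixpoint, start Z0 = Sat((q | a)) = {0, 1, 3, 4}, add states in Sat(a) with every successor in Z. Already a fixed point.
Sat(A[a U (q | a)]) = {0, 1, 3, 4}
Sat(r & a) = {0}
Sat(A[a U (q | a)] | (r & a)) = {0, 1, 3, 4}
Sat(AX (A[a U (q | a)] | (r & a))) = {s : every successor in {0, 1, 3, 4}} = {2, 3, 4}
3 ∈ Sat(AX (A[a U (q | a)] | (r & a))) = {2, 3, 4}, so the formula holds at 3.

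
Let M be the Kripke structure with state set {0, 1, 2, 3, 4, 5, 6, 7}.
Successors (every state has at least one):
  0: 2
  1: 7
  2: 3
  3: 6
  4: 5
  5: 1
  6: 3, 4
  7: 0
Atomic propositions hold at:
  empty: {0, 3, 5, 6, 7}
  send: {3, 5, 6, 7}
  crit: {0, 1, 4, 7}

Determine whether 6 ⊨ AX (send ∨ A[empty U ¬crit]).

Sat(¬crit) = {2, 3, 5, 6}
A[empty U ¬crit]: least fixpoint, start Z0 = Sat(¬crit) = {2, 3, 5, 6}, add states in Sat(empty) with every successor in Z. Z1 = {0, 2, 3, 5, 6}; Z2 = {0, 2, 3, 5, 6, 7}; fixed.
Sat(A[empty U ¬crit]) = {0, 2, 3, 5, 6, 7}
Sat(send ∨ A[empty U ¬crit]) = {0, 2, 3, 5, 6, 7}
Sat(AX (send ∨ A[empty U ¬crit])) = {s : every successor in {0, 2, 3, 5, 6, 7}} = {0, 1, 2, 3, 4, 7}
6 ∉ Sat(AX (send ∨ A[empty U ¬crit])) = {0, 1, 2, 3, 4, 7}, so the formula does not hold at 6.

No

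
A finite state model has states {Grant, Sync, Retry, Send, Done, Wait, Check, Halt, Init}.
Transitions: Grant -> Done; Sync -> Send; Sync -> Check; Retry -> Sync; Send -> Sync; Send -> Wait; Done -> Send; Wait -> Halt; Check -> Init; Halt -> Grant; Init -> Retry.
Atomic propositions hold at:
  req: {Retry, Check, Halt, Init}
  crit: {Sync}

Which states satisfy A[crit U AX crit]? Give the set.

{Retry}

Sat(AX crit) = {s : every successor in {Sync}} = {Retry}
A[crit U AX crit]: least fixpoint, start Z0 = Sat(AX crit) = {Retry}, add states in Sat(crit) with every successor in Z. Already a fixed point.
Sat(A[crit U AX crit]) = {Retry}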